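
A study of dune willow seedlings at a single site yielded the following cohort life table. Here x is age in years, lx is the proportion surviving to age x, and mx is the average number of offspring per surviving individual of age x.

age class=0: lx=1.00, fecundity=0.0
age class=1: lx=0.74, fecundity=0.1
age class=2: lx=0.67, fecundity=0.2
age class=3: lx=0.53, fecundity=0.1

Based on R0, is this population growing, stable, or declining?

declining

R0 = Σ lx·mx = 0 + 0.074 + 0.134 + 0.053 = 0.261
R0 < 1, so the population is declining.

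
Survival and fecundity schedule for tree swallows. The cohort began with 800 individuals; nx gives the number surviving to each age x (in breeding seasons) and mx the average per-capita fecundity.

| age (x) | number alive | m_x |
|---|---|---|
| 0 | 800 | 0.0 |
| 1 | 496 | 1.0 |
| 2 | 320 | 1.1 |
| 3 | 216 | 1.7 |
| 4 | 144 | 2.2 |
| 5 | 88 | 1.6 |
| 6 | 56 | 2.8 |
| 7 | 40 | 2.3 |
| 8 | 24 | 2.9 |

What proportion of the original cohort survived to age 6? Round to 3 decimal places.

0.070

l_6 = n_6/n_0 = 56/800 = 0.07 → 0.070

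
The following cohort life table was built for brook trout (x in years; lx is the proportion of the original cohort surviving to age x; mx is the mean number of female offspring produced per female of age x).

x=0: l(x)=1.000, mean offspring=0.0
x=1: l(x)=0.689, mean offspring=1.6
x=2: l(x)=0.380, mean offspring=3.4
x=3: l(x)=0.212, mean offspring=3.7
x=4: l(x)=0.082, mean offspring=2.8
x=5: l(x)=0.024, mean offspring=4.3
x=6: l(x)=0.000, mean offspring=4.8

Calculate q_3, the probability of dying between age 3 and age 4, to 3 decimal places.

0.613

q_3 = (l_3 − l_4) / l_3 = (0.212 − 0.082) / 0.212
     = 0.13 / 0.212 = 0.613208… → 0.613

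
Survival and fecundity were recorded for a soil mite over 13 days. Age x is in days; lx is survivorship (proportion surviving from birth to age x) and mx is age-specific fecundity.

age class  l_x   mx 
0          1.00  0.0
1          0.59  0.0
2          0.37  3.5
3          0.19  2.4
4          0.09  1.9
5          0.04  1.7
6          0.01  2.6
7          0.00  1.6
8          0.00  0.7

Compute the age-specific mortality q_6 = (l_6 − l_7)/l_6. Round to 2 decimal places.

q_6 = (l_6 − l_7) / l_6 = (0.01 − 0) / 0.01
     = 0.01 / 0.01 = 1 → 1.00

1.00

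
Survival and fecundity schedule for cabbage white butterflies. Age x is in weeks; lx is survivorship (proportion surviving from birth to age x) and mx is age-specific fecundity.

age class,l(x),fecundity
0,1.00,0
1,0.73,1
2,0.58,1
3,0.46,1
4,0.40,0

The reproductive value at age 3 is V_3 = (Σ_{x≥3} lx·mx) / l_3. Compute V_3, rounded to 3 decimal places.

lx·mx for x ≥ 3: 0.46, 0 → sum = 0.46
V_3 = 0.46 / l_3 = 0.46 / 0.46 = 1 → 1.000

1.000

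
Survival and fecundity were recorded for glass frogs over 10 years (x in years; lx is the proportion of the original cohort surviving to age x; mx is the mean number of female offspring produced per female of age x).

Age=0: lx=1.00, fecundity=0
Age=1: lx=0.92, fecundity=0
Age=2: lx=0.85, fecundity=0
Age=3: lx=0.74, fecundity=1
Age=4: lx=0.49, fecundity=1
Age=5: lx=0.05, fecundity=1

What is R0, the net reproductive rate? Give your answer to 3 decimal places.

1.280

lx·mx by age: 0, 0, 0, 0.74, 0.49, 0.05
R0 = Σ lx·mx = 1.28 → 1.280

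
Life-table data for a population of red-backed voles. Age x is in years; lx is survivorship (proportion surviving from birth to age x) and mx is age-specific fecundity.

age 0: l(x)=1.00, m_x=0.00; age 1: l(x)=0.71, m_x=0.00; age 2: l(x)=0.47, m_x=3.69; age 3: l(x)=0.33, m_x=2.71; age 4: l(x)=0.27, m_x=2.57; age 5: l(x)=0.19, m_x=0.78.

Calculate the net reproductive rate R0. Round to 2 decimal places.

lx·mx by age: 0, 0, 1.7343, 0.8943, 0.6939, 0.1482
R0 = Σ lx·mx = 3.4707 → 3.47

3.47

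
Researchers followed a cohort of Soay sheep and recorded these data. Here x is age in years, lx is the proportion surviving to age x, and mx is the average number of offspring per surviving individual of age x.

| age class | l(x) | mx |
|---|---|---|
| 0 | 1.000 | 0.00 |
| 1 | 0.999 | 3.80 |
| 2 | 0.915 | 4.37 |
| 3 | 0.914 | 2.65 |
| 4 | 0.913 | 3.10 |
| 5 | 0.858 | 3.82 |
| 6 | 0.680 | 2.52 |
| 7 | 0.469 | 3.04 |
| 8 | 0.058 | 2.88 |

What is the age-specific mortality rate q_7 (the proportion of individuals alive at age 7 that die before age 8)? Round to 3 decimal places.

0.876

q_7 = (l_7 − l_8) / l_7 = (0.469 − 0.058) / 0.469
     = 0.411 / 0.469 = 0.876333… → 0.876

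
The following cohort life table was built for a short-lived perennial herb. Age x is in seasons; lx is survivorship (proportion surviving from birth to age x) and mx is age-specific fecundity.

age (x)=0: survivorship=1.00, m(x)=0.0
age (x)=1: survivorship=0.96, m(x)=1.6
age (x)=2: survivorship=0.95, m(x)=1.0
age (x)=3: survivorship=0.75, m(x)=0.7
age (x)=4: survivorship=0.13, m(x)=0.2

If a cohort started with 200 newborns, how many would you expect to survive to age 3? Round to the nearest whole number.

150

Expected survivors = N0 · l_3 = 200 × 0.75 = 150 → 150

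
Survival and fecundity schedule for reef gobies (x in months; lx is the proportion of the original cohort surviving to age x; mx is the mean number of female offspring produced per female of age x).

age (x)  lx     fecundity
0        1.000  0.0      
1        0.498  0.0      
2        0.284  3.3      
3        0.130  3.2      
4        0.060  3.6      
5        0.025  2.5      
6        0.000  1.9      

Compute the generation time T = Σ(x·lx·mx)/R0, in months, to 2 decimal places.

lx·mx: 0, 0, 0.9372, 0.416, 0.216, 0.0625, 0 → R0 = 1.6317
x·lx·mx: 0, 0, 1.8744, 1.248, 0.864, 0.3125, 0 → Σ = 4.2989
T = 4.2989 / 1.6317 = 2.634614… → 2.63

2.63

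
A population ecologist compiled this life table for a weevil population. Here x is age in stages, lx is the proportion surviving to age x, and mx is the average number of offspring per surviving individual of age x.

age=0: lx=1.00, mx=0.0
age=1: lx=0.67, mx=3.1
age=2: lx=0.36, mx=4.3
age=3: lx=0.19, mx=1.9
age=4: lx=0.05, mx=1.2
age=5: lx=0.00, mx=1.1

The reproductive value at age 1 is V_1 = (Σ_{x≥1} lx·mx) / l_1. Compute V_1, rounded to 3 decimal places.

6.039

lx·mx for x ≥ 1: 2.077, 1.548, 0.361, 0.06, 0 → sum = 4.046
V_1 = 4.046 / l_1 = 4.046 / 0.67 = 6.038806… → 6.039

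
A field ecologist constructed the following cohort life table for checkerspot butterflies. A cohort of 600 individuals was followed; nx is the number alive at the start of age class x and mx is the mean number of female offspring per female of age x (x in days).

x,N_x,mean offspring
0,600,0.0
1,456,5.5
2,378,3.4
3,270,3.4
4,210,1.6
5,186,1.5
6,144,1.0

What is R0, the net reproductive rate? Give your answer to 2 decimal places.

9.12

lx = nx/n0 = nx/600: 1, 0.76, 0.63, 0.45, 0.35, 0.31, 0.24
lx·mx by age: 0, 4.18, 2.142, 1.53, 0.56, 0.465, 0.24
R0 = Σ lx·mx = 9.117 → 9.12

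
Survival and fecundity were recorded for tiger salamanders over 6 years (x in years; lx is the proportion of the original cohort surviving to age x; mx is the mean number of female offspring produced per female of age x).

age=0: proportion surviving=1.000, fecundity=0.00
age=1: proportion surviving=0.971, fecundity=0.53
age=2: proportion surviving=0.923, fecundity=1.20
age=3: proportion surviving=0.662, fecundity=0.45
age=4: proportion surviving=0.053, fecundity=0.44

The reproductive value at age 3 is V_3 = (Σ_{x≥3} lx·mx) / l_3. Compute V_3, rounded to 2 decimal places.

0.49

lx·mx for x ≥ 3: 0.2979, 0.02332 → sum = 0.32122
V_3 = 0.32122 / l_3 = 0.32122 / 0.662 = 0.485227… → 0.49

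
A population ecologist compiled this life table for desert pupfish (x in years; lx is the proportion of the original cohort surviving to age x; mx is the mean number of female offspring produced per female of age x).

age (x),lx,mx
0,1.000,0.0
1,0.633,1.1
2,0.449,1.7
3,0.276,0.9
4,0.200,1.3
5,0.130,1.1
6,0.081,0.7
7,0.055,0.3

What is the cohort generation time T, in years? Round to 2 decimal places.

lx·mx: 0, 0.6963, 0.7633, 0.2484, 0.26, 0.143, 0.0567, 0.0165 → R0 = 2.1842
x·lx·mx: 0, 0.6963, 1.5266, 0.7452, 1.04, 0.715, 0.3402, 0.1155 → Σ = 5.1788
T = 5.1788 / 2.1842 = 2.371028… → 2.37

2.37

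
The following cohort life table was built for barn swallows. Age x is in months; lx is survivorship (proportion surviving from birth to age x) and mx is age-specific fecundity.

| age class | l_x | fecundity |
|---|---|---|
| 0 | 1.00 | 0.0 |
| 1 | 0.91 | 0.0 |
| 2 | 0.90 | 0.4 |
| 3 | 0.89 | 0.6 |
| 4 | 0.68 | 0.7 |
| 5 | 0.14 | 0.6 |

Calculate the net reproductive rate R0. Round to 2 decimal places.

lx·mx by age: 0, 0, 0.36, 0.534, 0.476, 0.084
R0 = Σ lx·mx = 1.454 → 1.45

1.45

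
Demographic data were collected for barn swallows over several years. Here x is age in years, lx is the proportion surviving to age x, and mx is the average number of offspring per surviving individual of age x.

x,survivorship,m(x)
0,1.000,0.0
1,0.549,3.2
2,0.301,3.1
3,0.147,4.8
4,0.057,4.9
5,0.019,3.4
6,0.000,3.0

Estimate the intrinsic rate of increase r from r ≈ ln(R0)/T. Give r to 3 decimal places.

0.687

R0 = Σ lx·mx = 0 + 1.7568 + 0.9331 + 0.7056 + 0.2793 + 0.0646 + 0 = 3.7394
Σ x·lx·mx = 7.18; T = 7.18/3.7394 = 1.92009…
r ≈ ln(R0)/T = ln(3.7394)/1.92009… = 0.68691… → 0.687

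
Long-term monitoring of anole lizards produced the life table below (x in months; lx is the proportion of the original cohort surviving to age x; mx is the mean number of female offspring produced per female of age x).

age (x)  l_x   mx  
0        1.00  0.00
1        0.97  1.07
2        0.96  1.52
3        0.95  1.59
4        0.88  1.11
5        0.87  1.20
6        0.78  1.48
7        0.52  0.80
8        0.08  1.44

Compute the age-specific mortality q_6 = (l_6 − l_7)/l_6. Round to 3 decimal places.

q_6 = (l_6 − l_7) / l_6 = (0.78 − 0.52) / 0.78
     = 0.26 / 0.78 = 0.333333… → 0.333

0.333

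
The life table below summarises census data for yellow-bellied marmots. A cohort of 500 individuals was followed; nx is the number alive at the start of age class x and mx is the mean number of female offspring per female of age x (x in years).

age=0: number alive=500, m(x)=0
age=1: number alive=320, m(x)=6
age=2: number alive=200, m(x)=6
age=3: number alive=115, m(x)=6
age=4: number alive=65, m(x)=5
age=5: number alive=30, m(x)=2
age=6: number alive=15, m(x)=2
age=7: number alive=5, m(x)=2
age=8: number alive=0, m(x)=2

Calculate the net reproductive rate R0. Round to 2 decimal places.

8.47

lx = nx/n0 = nx/500: 1, 0.64, 0.4, 0.23, 0.13, 0.06, 0.03, 0.01, 0
lx·mx by age: 0, 3.84, 2.4, 1.38, 0.65, 0.12, 0.06, 0.02, 0
R0 = Σ lx·mx = 8.47 → 8.47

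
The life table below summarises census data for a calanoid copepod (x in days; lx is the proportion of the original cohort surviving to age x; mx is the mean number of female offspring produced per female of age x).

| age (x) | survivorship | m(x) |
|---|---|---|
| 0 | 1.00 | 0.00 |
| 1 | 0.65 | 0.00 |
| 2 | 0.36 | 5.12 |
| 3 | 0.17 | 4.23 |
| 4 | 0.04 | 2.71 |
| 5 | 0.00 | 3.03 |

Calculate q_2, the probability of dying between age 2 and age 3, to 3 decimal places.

q_2 = (l_2 − l_3) / l_2 = (0.36 − 0.17) / 0.36
     = 0.19 / 0.36 = 0.527778… → 0.528

0.528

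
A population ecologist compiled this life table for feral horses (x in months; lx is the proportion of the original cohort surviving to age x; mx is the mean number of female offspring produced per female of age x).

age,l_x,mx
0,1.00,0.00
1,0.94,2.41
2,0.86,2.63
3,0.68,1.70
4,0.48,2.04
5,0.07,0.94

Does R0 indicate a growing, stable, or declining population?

growing

R0 = Σ lx·mx = 0 + 2.2654 + 2.2618 + 1.156 + 0.9792 + 0.0658 = 6.7282
R0 > 1, so the population is growing.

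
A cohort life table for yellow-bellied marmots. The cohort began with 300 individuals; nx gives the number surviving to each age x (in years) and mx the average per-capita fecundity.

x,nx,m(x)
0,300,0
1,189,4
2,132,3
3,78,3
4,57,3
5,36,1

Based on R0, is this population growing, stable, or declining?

growing

lx = nx/n0 = nx/300: 1, 0.63, 0.44, 0.26, 0.19, 0.12
R0 = Σ lx·mx = 0 + 2.52 + 1.32 + 0.78 + 0.57 + 0.12 = 5.31
R0 > 1, so the population is growing.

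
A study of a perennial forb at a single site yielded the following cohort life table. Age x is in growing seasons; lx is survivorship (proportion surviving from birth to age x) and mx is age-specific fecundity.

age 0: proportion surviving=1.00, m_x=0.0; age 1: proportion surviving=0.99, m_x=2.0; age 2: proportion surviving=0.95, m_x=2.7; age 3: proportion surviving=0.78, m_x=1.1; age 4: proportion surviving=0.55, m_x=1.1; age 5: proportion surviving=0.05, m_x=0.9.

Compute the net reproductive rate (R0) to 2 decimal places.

lx·mx by age: 0, 1.98, 2.565, 0.858, 0.605, 0.045
R0 = Σ lx·mx = 6.053 → 6.05

6.05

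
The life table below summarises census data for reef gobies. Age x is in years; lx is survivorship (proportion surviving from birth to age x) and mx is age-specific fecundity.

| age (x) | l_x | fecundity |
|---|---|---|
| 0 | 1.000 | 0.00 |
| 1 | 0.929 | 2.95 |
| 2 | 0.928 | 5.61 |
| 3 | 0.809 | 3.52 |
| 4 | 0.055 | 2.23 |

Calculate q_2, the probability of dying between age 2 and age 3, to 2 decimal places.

0.13

q_2 = (l_2 − l_3) / l_2 = (0.928 − 0.809) / 0.928
     = 0.119 / 0.928 = 0.128233… → 0.13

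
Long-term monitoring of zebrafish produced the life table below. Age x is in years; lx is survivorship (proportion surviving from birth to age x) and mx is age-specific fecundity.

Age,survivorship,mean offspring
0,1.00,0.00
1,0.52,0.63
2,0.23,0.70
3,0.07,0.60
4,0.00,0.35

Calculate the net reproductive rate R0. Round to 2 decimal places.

lx·mx by age: 0, 0.3276, 0.161, 0.042, 0
R0 = Σ lx·mx = 0.5306 → 0.53

0.53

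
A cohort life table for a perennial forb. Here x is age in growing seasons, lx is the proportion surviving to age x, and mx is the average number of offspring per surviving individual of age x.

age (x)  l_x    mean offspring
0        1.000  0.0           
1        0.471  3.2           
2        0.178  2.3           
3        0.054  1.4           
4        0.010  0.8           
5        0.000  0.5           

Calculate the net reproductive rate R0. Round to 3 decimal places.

lx·mx by age: 0, 1.5072, 0.4094, 0.0756, 0.008, 0
R0 = Σ lx·mx = 2.0002 → 2.000

2.000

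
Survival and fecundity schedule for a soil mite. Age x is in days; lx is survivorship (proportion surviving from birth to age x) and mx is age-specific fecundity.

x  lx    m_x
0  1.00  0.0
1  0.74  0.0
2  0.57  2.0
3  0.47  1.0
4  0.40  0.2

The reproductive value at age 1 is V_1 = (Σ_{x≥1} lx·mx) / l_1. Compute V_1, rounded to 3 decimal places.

2.284

lx·mx for x ≥ 1: 0, 1.14, 0.47, 0.08 → sum = 1.69
V_1 = 1.69 / l_1 = 1.69 / 0.74 = 2.283784… → 2.284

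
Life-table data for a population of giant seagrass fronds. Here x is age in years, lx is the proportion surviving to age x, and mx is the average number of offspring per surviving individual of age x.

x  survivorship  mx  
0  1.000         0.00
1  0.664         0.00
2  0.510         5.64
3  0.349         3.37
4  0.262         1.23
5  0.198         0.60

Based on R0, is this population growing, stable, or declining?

R0 = Σ lx·mx = 0 + 0 + 2.8764 + 1.17613 + 0.32226 + 0.1188 = 4.49359
R0 > 1, so the population is growing.

growing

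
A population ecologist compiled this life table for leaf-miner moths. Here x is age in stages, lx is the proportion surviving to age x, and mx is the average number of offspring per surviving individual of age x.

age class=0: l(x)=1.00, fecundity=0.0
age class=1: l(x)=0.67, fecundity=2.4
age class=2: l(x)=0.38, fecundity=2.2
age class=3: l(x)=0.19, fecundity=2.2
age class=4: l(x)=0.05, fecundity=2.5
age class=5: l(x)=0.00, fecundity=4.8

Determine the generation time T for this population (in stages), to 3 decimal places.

lx·mx: 0, 1.608, 0.836, 0.418, 0.125, 0 → R0 = 2.987
x·lx·mx: 0, 1.608, 1.672, 1.254, 0.5, 0 → Σ = 5.034
T = 5.034 / 2.987 = 1.685303… → 1.685

1.685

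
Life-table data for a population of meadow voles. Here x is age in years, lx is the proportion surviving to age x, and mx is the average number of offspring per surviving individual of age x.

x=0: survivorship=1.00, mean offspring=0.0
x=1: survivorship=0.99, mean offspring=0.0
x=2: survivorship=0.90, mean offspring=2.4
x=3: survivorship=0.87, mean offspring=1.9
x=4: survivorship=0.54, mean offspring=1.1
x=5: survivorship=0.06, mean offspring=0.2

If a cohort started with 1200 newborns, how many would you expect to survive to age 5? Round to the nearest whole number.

Expected survivors = N0 · l_5 = 1200 × 0.06 = 72 → 72

72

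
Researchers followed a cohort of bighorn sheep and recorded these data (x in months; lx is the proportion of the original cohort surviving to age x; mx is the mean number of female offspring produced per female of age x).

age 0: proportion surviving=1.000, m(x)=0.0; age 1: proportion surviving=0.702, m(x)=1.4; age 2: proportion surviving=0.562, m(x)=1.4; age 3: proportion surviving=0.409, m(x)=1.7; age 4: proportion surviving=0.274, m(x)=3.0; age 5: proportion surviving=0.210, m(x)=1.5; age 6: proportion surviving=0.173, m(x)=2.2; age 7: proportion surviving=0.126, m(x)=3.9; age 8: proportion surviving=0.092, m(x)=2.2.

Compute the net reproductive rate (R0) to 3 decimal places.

4.676

lx·mx by age: 0, 0.9828, 0.7868, 0.6953, 0.822, 0.315, 0.3806, 0.4914, 0.2024
R0 = Σ lx·mx = 4.6763 → 4.676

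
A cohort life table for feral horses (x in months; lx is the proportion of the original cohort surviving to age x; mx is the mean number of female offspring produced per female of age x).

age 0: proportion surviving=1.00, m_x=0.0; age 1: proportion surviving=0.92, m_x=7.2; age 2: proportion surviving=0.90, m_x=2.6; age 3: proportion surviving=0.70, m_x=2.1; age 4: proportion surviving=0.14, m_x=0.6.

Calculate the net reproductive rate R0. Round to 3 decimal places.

10.518

lx·mx by age: 0, 6.624, 2.34, 1.47, 0.084
R0 = Σ lx·mx = 10.518 → 10.518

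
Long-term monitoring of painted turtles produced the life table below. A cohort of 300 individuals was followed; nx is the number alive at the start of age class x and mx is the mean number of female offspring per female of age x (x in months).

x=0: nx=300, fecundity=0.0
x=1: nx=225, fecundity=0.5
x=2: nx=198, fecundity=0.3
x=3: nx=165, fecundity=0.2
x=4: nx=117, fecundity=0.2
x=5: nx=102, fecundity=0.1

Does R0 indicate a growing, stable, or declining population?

declining

lx = nx/n0 = nx/300: 1, 0.75, 0.66, 0.55, 0.39, 0.34
R0 = Σ lx·mx = 0 + 0.375 + 0.198 + 0.11 + 0.078 + 0.034 = 0.795
R0 < 1, so the population is declining.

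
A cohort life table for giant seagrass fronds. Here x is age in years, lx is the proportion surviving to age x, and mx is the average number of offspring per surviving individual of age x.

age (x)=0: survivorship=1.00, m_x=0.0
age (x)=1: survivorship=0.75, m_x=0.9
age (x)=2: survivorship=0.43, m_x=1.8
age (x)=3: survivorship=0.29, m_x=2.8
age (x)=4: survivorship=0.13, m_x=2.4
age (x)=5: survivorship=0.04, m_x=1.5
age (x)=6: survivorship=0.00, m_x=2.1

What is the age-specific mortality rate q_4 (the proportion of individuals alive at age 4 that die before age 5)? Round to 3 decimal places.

0.692

q_4 = (l_4 − l_5) / l_4 = (0.13 − 0.04) / 0.13
     = 0.09 / 0.13 = 0.692308… → 0.692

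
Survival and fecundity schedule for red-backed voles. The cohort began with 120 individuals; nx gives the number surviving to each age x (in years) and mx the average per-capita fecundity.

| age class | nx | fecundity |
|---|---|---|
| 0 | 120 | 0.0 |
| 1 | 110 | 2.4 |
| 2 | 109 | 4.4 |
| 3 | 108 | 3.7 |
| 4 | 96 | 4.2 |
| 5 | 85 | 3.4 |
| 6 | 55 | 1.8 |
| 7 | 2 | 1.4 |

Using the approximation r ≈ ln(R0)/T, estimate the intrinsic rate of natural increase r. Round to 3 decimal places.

0.884

lx = nx/n0 = nx/120: 1, 0.91667…, 0.90833…, 0.9, 0.8, 0.70833…, 0.45833…, 0.01667…
R0 = Σ lx·mx = 0 + 2.2… + 3.99667… + 3.33 + 3.36 + 2.40833… + 0.825… + 0.02333… = 16.143333…
Σ x·lx·mx = 50.778333…; T = 50.778333…/16.143333… = 3.14547…
r ≈ ln(R0)/T = ln(16.143333…)/3.14547… = 0.88429… → 0.884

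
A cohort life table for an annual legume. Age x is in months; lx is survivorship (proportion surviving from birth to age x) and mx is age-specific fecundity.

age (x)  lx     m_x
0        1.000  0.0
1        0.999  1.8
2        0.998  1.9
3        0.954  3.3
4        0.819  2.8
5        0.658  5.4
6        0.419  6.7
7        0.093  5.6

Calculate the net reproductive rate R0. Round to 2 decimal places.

lx·mx by age: 0, 1.7982, 1.8962, 3.1482, 2.2932, 3.5532, 2.8073, 0.5208
R0 = Σ lx·mx = 16.0171 → 16.02

16.02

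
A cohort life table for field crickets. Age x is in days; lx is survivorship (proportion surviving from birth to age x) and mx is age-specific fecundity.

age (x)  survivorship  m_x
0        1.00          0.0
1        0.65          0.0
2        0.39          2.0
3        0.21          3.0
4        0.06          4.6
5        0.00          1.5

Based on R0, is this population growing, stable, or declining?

growing

R0 = Σ lx·mx = 0 + 0 + 0.78 + 0.63 + 0.276 + 0 = 1.686
R0 > 1, so the population is growing.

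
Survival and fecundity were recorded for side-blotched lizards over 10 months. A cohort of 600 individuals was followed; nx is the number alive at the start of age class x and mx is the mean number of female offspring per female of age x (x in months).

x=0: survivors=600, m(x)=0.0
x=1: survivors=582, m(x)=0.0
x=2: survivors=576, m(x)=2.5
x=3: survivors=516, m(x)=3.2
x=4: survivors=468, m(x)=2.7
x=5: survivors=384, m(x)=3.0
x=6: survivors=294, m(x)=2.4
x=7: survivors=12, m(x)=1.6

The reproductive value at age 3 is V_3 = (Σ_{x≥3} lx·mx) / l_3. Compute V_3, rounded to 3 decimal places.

9.286

lx = nx/n0 = nx/600: 1, 0.97, 0.96, 0.86, 0.78, 0.64, 0.49, 0.02
lx·mx for x ≥ 3: 2.752, 2.106, 1.92, 1.176, 0.032 → sum = 7.986
V_3 = 7.986 / l_3 = 7.986 / 0.86 = 9.286047… → 9.286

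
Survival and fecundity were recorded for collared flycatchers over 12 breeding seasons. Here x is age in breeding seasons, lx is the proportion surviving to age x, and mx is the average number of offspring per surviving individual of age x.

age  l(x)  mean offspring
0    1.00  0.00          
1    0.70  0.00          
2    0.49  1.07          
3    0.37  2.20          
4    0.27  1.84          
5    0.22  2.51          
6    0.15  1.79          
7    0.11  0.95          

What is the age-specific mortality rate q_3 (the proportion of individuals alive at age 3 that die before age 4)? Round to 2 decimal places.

0.27

q_3 = (l_3 − l_4) / l_3 = (0.37 − 0.27) / 0.37
     = 0.1 / 0.37 = 0.27027… → 0.27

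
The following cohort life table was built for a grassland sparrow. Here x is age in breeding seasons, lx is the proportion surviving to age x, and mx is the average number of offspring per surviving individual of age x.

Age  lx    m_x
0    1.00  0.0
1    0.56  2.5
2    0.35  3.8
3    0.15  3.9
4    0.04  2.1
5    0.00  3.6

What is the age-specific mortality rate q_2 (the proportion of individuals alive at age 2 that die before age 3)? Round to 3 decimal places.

0.571

q_2 = (l_2 − l_3) / l_2 = (0.35 − 0.15) / 0.35
     = 0.2 / 0.35 = 0.571429… → 0.571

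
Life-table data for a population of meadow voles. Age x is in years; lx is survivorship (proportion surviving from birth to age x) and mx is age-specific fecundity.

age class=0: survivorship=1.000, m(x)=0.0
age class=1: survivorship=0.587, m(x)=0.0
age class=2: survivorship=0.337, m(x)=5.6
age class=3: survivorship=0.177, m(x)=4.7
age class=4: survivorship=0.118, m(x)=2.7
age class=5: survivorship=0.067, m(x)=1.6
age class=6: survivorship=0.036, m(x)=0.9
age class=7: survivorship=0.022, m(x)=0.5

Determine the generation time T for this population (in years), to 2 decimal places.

lx·mx: 0, 0, 1.8872, 0.8319, 0.3186, 0.1072, 0.0324, 0.011 → R0 = 3.1883
x·lx·mx: 0, 0, 3.7744, 2.4957, 1.2744, 0.536, 0.1944, 0.077 → Σ = 8.3519
T = 8.3519 / 3.1883 = 2.619546… → 2.62

2.62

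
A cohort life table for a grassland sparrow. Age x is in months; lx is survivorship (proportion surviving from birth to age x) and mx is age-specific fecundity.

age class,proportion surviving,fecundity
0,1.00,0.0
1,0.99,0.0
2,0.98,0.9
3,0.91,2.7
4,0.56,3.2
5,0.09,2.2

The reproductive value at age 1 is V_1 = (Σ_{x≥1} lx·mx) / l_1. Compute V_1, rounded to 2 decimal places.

5.38

lx·mx for x ≥ 1: 0, 0.882, 2.457, 1.792, 0.198 → sum = 5.329
V_1 = 5.329 / l_1 = 5.329 / 0.99 = 5.382828… → 5.38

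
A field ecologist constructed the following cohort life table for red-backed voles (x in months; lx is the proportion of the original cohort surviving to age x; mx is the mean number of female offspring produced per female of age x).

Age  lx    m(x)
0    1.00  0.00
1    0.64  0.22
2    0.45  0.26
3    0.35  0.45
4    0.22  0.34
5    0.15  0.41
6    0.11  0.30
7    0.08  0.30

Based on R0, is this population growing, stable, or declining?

R0 = Σ lx·mx = 0 + 0.1408 + 0.117 + 0.1575 + 0.0748 + 0.0615 + 0.033 + 0.024 = 0.6086
R0 < 1, so the population is declining.

declining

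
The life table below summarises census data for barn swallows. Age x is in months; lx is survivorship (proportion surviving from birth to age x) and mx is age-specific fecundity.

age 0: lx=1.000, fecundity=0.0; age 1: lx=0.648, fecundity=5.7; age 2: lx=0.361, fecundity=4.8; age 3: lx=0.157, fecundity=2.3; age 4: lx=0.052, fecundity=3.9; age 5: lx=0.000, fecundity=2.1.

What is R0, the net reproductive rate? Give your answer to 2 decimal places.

lx·mx by age: 0, 3.6936, 1.7328, 0.3611, 0.2028, 0
R0 = Σ lx·mx = 5.9903 → 5.99

5.99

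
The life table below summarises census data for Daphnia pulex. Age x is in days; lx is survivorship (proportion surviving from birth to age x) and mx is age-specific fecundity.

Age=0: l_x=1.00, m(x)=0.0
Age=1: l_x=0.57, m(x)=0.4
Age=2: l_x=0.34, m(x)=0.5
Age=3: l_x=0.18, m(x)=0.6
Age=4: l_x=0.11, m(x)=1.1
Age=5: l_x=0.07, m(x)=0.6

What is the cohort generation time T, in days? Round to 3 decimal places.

lx·mx: 0, 0.228, 0.17, 0.108, 0.121, 0.042 → R0 = 0.669
x·lx·mx: 0, 0.228, 0.34, 0.324, 0.484, 0.21 → Σ = 1.586
T = 1.586 / 0.669 = 2.370703… → 2.371

2.371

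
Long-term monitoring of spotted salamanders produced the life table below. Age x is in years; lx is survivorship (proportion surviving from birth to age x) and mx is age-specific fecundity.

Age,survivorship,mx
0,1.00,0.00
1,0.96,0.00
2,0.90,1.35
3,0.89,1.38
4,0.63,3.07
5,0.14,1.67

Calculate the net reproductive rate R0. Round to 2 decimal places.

4.61

lx·mx by age: 0, 0, 1.215, 1.2282, 1.9341, 0.2338
R0 = Σ lx·mx = 4.6111 → 4.61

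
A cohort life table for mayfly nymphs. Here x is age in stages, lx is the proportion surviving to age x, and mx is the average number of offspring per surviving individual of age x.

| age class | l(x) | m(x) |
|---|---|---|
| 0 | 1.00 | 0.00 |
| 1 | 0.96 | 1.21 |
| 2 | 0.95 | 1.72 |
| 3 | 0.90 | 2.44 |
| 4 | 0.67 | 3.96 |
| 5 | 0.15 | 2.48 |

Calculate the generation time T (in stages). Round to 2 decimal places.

lx·mx: 0, 1.1616, 1.634, 2.196, 2.6532, 0.372 → R0 = 8.0168
x·lx·mx: 0, 1.1616, 3.268, 6.588, 10.6128, 1.86 → Σ = 23.4904
T = 23.4904 / 8.0168 = 2.930147… → 2.93

2.93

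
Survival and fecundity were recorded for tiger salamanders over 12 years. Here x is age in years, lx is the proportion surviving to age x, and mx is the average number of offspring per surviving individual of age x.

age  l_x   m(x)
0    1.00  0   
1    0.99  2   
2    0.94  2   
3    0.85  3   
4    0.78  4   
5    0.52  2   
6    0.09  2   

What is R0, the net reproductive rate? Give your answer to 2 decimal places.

10.75

lx·mx by age: 0, 1.98, 1.88, 2.55, 3.12, 1.04, 0.18
R0 = Σ lx·mx = 10.75 → 10.75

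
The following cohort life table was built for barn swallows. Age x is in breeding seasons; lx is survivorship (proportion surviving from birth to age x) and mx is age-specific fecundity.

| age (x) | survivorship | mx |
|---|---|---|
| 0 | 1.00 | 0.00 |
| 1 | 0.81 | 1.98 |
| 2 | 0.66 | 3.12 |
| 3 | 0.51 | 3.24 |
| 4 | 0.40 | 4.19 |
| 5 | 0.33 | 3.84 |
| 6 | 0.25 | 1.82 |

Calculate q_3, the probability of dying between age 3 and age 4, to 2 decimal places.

0.22

q_3 = (l_3 − l_4) / l_3 = (0.51 − 0.4) / 0.51
     = 0.11 / 0.51 = 0.215686… → 0.22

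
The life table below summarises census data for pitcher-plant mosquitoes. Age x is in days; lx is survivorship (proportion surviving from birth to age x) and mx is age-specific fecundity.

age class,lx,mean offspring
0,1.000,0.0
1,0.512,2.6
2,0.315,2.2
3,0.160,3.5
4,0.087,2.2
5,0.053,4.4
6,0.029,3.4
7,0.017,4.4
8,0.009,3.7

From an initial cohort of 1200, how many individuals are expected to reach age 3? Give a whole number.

Expected survivors = N0 · l_3 = 1200 × 0.160 = 192 → 192

192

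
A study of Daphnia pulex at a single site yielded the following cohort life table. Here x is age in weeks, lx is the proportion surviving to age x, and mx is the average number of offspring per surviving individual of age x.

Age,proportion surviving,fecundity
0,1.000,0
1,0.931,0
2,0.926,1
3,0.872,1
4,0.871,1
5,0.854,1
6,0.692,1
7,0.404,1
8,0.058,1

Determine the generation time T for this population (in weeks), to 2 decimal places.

lx·mx: 0, 0, 0.926, 0.872, 0.871, 0.854, 0.692, 0.404, 0.058 → R0 = 4.677
x·lx·mx: 0, 0, 1.852, 2.616, 3.484, 4.27, 4.152, 2.828, 0.464 → Σ = 19.666
T = 19.666 / 4.677 = 4.204832… → 4.20

4.20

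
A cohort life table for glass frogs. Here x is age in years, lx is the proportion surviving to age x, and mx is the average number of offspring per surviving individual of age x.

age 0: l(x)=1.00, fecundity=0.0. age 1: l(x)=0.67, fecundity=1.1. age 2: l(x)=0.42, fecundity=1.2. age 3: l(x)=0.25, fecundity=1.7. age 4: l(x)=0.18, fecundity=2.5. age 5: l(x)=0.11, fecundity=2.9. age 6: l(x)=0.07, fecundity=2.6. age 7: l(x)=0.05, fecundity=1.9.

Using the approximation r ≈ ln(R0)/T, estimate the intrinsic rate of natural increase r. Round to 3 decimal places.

R0 = Σ lx·mx = 0 + 0.737 + 0.504 + 0.425 + 0.45 + 0.319 + 0.182 + 0.095 = 2.712
Σ x·lx·mx = 8.172; T = 8.172/2.712 = 3.01327…
r ≈ ln(R0)/T = ln(2.712)/3.01327… = 0.3311… → 0.331

0.331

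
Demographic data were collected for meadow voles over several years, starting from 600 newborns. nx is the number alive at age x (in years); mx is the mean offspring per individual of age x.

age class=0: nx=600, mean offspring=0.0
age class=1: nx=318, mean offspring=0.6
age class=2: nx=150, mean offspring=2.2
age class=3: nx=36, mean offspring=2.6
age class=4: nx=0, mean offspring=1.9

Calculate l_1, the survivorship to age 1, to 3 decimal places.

l_1 = n_1/n_0 = 318/600 = 0.53 → 0.530

0.530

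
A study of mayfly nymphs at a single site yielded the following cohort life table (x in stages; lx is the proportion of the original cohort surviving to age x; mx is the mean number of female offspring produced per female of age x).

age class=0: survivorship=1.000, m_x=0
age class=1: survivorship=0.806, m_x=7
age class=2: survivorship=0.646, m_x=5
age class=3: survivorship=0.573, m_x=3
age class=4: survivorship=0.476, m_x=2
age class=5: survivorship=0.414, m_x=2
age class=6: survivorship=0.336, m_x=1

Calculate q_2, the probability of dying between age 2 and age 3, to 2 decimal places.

q_2 = (l_2 − l_3) / l_2 = (0.646 − 0.573) / 0.646
     = 0.073 / 0.646 = 0.113003… → 0.11

0.11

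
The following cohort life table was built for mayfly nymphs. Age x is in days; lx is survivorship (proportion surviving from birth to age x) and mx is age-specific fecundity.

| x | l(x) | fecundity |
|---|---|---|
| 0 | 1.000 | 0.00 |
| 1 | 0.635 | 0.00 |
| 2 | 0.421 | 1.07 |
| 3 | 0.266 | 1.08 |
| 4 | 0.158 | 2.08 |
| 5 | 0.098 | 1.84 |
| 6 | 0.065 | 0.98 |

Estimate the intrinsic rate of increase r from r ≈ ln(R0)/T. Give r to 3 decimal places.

0.081

R0 = Σ lx·mx = 0 + 0 + 0.45047 + 0.28728 + 0.32864 + 0.18032 + 0.0637 = 1.31041
Σ x·lx·mx = 4.36114; T = 4.36114/1.31041 = 3.32807…
r ≈ ln(R0)/T = ln(1.31041)/3.32807… = 0.08123… → 0.081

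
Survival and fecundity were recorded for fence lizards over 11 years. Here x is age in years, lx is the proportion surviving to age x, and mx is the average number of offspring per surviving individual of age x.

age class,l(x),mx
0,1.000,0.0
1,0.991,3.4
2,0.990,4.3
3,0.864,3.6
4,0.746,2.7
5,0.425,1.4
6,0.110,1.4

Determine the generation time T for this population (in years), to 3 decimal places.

2.457

lx·mx: 0, 3.3694, 4.257, 3.1104, 2.0142, 0.595, 0.154 → R0 = 13.5
x·lx·mx: 0, 3.3694, 8.514, 9.3312, 8.0568, 2.975, 0.924 → Σ = 33.1704
T = 33.1704 / 13.5 = 2.457067… → 2.457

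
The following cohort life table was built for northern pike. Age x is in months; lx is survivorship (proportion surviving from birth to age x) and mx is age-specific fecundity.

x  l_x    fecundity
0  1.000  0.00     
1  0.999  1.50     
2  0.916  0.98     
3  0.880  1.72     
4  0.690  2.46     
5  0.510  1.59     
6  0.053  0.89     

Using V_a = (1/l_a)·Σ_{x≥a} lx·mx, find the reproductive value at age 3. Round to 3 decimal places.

4.624

lx·mx for x ≥ 3: 1.5136, 1.6974, 0.8109, 0.04717 → sum = 4.06907
V_3 = 4.06907 / l_3 = 4.06907 / 0.88 = 4.623943… → 4.624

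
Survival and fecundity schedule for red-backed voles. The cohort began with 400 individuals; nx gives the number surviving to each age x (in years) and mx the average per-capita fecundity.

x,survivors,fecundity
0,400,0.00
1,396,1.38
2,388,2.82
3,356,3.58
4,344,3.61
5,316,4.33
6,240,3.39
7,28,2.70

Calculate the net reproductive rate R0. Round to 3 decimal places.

16.036

lx = nx/n0 = nx/400: 1, 0.99, 0.97, 0.89, 0.86, 0.79, 0.6, 0.07
lx·mx by age: 0, 1.3662, 2.7354, 3.1862, 3.1046, 3.4207, 2.034, 0.189
R0 = Σ lx·mx = 16.0361 → 16.036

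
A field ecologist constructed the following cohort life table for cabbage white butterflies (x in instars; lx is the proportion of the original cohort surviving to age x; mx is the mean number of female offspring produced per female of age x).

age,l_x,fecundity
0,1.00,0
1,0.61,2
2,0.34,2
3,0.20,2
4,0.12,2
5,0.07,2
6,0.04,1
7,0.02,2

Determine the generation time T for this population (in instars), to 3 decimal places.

2.159

lx·mx: 0, 1.22, 0.68, 0.4, 0.24, 0.14, 0.04, 0.04 → R0 = 2.76
x·lx·mx: 0, 1.22, 1.36, 1.2, 0.96, 0.7, 0.24, 0.28 → Σ = 5.96
T = 5.96 / 2.76 = 2.15942… → 2.159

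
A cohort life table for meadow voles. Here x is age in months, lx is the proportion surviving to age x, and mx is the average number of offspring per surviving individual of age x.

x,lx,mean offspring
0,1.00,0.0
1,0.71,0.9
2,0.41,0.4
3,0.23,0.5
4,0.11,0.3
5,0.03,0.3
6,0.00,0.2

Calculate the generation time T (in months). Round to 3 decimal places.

lx·mx: 0, 0.639, 0.164, 0.115, 0.033, 0.009, 0 → R0 = 0.96
x·lx·mx: 0, 0.639, 0.328, 0.345, 0.132, 0.045, 0 → Σ = 1.489
T = 1.489 / 0.96 = 1.551042… → 1.551

1.551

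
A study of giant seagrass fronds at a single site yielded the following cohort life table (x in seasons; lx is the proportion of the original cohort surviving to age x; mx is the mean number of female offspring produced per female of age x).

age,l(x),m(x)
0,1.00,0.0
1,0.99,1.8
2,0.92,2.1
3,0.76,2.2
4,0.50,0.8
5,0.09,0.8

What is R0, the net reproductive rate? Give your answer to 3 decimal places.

lx·mx by age: 0, 1.782, 1.932, 1.672, 0.4, 0.072
R0 = Σ lx·mx = 5.858 → 5.858

5.858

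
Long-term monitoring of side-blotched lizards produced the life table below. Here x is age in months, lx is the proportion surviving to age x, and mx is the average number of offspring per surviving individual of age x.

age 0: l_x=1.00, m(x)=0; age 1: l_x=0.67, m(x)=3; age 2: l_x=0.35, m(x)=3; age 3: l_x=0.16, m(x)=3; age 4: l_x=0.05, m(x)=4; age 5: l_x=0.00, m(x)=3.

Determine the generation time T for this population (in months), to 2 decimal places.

lx·mx: 0, 2.01, 1.05, 0.48, 0.2, 0 → R0 = 3.74
x·lx·mx: 0, 2.01, 2.1, 1.44, 0.8, 0 → Σ = 6.35
T = 6.35 / 3.74 = 1.697861… → 1.70

1.70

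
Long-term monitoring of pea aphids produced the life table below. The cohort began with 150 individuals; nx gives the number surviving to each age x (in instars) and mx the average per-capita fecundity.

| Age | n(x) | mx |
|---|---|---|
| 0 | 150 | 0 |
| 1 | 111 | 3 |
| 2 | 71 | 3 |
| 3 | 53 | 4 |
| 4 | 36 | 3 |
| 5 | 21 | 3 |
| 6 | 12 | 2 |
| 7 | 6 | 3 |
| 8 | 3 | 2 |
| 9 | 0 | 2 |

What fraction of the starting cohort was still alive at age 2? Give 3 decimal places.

l_2 = n_2/n_0 = 71/150 = 0.473333… → 0.473

0.473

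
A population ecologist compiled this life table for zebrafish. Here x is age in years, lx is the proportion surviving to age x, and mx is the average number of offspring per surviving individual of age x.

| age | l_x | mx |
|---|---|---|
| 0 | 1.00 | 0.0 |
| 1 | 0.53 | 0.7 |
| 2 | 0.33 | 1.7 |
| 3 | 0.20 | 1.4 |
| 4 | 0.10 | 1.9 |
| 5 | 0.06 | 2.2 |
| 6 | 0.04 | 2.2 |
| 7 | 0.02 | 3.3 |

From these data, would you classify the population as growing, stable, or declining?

R0 = Σ lx·mx = 0 + 0.371 + 0.561 + 0.28 + 0.19 + 0.132 + 0.088 + 0.066 = 1.688
R0 > 1, so the population is growing.

growing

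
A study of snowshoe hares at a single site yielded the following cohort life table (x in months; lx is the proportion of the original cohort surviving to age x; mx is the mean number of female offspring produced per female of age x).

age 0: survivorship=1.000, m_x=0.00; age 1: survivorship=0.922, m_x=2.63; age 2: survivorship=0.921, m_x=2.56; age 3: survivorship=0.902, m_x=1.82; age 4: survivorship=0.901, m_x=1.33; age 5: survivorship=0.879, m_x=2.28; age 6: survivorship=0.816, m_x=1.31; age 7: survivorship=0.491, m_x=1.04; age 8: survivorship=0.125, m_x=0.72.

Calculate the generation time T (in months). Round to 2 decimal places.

lx·mx: 0, 2.42486, 2.35776, 1.64164, 1.19833, 2.00412, 1.06896, 0.51064, 0.09 → R0 = 11.29631
x·lx·mx: 0, 2.42486, 4.71552, 4.92492, 4.79332, 10.0206, 6.41376, 3.57448, 0.72 → Σ = 37.58746
T = 37.58746 / 11.29631 = 3.32741… → 3.33

3.33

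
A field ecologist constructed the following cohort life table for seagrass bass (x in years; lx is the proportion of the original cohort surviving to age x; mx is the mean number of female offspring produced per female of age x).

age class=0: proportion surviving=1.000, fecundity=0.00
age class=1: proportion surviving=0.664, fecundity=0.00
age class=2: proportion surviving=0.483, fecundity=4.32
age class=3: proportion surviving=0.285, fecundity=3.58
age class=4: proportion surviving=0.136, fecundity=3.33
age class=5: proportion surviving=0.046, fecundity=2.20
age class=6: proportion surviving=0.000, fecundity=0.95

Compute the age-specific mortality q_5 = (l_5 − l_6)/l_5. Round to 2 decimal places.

1.00

q_5 = (l_5 − l_6) / l_5 = (0.046 − 0) / 0.046
     = 0.046 / 0.046 = 1 → 1.00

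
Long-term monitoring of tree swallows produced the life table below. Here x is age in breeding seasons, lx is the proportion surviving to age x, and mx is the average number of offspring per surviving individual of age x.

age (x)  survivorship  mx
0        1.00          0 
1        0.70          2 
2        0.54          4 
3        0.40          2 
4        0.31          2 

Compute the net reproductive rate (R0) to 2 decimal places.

4.98

lx·mx by age: 0, 1.4, 2.16, 0.8, 0.62
R0 = Σ lx·mx = 4.98 → 4.98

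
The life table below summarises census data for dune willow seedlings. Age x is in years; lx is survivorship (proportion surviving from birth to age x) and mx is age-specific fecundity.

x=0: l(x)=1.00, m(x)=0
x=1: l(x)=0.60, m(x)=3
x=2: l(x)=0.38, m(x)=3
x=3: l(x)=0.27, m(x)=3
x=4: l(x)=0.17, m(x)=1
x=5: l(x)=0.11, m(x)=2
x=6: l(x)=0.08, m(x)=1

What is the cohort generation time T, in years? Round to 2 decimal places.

2.08

lx·mx: 0, 1.8, 1.14, 0.81, 0.17, 0.22, 0.08 → R0 = 4.22
x·lx·mx: 0, 1.8, 2.28, 2.43, 0.68, 1.1, 0.48 → Σ = 8.77
T = 8.77 / 4.22 = 2.078199… → 2.08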